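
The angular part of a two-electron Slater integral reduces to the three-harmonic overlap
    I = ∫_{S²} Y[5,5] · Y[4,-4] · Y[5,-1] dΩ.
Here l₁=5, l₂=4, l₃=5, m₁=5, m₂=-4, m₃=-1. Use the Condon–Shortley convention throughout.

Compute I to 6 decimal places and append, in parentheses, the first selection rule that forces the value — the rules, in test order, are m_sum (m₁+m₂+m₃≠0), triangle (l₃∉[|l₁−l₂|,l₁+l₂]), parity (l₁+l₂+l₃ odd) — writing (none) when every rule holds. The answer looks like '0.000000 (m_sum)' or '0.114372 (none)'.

-0.075170 (none)

Checks pass: Σm=0; 14 even; l₃=5∈[1,9].
(2·5+1)(2·4+1)(2·5+1) = 1089
Δ: 4! 6! 4! / 15! → 1/3153150
sum: t=0:+1/69120 t=1:−1/1728 t=2:+1/576 t=3:−1/1728 t=4:+1/69120 = 7/11520
3j²(5 4 5; 0 0 0) = Δ·Π!·Σ² = 2/143  (sign -1)
sum: t=0:+1/414720 = 1/414720
3j²(5 4 5; 5 -4 -1) = Δ·Π!·Σ² = 2/429  (sign +1)
combine: 4πI² = 1089·2/143·2/429 = 12/169
take √, sign -1: I = -0.07516962
No selection rule forces the value: the integral is nonzero (none).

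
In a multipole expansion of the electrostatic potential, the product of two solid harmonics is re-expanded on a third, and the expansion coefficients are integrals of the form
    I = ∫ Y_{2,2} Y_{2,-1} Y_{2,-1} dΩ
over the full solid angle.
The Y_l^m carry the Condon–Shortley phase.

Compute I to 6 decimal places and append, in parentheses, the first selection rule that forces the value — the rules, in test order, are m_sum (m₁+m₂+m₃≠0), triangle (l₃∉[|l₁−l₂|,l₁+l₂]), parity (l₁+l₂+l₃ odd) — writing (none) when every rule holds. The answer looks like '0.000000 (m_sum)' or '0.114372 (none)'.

0.220728 (none)

Rules hold: Σm=0, L=6 even, 0≤2≤4.
N = 5·5·5 = 125
Δ = 2!·2!·2!/7! = 1/630
Racah Σ t=0..2: t=0:+1/8 t=1:−1/1 t=2:+1/8 = -3/4
⇒ 3j(2 2 2; 0 0 0)² = 2/35, sgn -1
Racah Σ t=0..0: t=0:+1/4 = 1/4
⇒ 3j(2 2 2; 2 -1 -1)² = 3/35, sgn -1
4πI² = N·(3j₀)²·(3jₘ)² = 30/49
I = +1·√(0.612245/4π) = 0.22072812
No selection rule forces the value: the integral is nonzero (none).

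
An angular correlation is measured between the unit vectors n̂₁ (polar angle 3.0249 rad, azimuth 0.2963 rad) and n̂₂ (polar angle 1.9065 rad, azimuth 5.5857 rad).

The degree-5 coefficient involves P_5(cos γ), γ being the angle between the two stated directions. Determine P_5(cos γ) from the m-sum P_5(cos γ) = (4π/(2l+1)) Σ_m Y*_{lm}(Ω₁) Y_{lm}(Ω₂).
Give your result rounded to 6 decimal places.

Expand P_5 via completeness: Σ_{m} conj(Y_{5,m}) at Ω₁ times Y_{5,m} at Ω₂ —
  term(m=-5) = (0.000001, -0.000003)   from Y*(Ω₁)=(0.000001, 0.000010), Y(Ω₂)=(-0.327648, -0.118056)
  term(m=-4) = (-0.000069, -0.000076)   from Y*(Ω₁)=(-0.000101, -0.000248), Y(Ω₂)=(0.360746, -0.132358)
  term(m=-3) = (0.000029, -0.000005)   from Y*(Ω₁)=(0.002711, 0.003339), Y(Ω₂)=(0.003375, -0.005872)
  term(m=-2) = (0.006075, -0.013722)   from Y*(Ω₁)=(-0.037084, -0.024969), Y(Ω₂)=(0.058717, 0.330499)
  term(m=-1) = (-0.012759, -0.019602)   from Y*(Ω₁)=(0.271919, 0.083013), Y(Ω₂)=(-0.063052, -0.052837)
  term(m=+0) = (0.264358, 0.000000)   from Y*(Ω₁)=(-0.842410, -0.000000), Y(Ω₂)=(-0.313812, 0.000000)
  term(m=+1) = (-0.012759, 0.019602)   from Y*(Ω₁)=(-0.271919, 0.083013), Y(Ω₂)=(0.063052, -0.052837)
  term(m=+2) = (0.006075, 0.013722)   from Y*(Ω₁)=(-0.037084, 0.024969), Y(Ω₂)=(0.058717, -0.330499)
  term(m=+3) = (0.000029, 0.000005)   from Y*(Ω₁)=(-0.002711, 0.003339), Y(Ω₂)=(-0.003375, -0.005872)
  term(m=+4) = (-0.000069, 0.000076)   from Y*(Ω₁)=(-0.000101, 0.000248), Y(Ω₂)=(0.360746, 0.132358)
  term(m=+5) = (0.000001, 0.000003)   from Y*(Ω₁)=(-0.000001, 0.000010), Y(Ω₂)=(0.327648, -0.118056)
Accumulated sum (0.250911, 0.000000); after 4π/(2l+1) scaling, (0.286640, 0.000000) ⇒ P_5 = 0.286640

0.286640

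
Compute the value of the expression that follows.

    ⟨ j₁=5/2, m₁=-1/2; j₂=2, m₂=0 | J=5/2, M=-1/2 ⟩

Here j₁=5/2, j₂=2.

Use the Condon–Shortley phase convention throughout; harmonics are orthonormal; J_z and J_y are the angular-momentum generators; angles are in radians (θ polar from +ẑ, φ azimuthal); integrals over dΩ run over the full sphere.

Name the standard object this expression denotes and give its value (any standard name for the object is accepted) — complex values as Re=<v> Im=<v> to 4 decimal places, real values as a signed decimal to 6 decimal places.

This is a Clebsch–Gordan (vector-coupling) coefficient.
√[6·2!3!2!/8! · 2!3!2!2!2!3!] = √(72/35)
  +(−1)^0/∏(0,2,3,2,0,0)! = 1/24  (running 1/24)
  +(−1)^1/∏(1,1,2,1,1,1)! = -1/2  (running -11/24)
  +(−1)^2/∏(2,0,1,0,2,2)! = 1/8  (running -1/3)
⟨..|..⟩ = √(72/35)·(-1/3) = -0.478091

Clebsch–Gordan coefficient, −√(8/35) ≈ -0.478091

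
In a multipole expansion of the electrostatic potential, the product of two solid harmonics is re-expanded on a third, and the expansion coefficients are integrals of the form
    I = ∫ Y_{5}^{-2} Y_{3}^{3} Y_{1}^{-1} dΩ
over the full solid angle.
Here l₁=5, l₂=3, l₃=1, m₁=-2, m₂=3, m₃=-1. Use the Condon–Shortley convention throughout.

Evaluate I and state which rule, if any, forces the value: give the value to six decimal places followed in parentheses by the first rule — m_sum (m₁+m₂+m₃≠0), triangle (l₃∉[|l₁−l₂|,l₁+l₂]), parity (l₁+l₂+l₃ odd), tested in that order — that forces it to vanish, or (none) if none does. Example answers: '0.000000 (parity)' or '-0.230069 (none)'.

l₃=1 ∉ [2,8] — triangle fails ⇒ I = 0

0.000000 (triangle)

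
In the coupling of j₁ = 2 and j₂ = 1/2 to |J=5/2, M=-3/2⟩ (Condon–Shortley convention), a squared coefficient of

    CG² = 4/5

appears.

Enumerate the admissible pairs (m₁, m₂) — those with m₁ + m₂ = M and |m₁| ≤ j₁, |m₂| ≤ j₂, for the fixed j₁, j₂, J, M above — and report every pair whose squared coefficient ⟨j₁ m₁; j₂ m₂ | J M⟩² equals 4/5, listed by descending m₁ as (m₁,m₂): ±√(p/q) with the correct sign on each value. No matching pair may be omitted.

(-1,-1/2): +√(4/5)

Admissible pairs with m₁+m₂ = M = -3/2: (-2,1/2), (-1,-1/2)
  (m₁,m₂)=(-1,-1/2): CG² = 4/5, CG = +√(4/5)   ← matches the target
  (m₁,m₂)=(-2,1/2): CG² = 1/5, CG = +√(1/5)
Pairs with CG² = 4/5: (-1,-1/2): +√(4/5)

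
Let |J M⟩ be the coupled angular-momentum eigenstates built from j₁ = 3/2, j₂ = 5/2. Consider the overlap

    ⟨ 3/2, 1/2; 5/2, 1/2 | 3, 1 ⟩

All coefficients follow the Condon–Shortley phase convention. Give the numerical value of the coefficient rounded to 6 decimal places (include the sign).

+0.129099  (= +√(1/60))

√[7·1!2!4!/8! · 2!1!3!2!4!2!] = √(48/5)
  +(−1)^0/∏(0,1,1,3,1,1)! = 1/6  (running 1/6)
  +(−1)^1/∏(1,0,0,2,2,2)! = -1/8  (running 1/24)
⟨..|..⟩ = √(48/5)·(1/24) = +0.129099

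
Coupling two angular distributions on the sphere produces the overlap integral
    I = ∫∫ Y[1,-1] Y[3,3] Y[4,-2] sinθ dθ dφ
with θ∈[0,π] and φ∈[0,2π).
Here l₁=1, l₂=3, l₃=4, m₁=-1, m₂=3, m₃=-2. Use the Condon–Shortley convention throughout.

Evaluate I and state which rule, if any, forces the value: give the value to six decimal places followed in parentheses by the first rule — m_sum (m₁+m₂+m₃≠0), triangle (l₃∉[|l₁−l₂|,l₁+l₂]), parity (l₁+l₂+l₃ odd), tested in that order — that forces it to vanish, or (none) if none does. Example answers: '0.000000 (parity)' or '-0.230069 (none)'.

0.061558 (none)

Checks pass: Σm=0; 8 even; l₃=4∈[2,4].
(2·1+1)(2·3+1)(2·4+1) = 189
Δ: 0! 2! 6! / 9! → 1/252
sum: t=0:+1/36 = 1/36
3j²(1 3 4; 0 0 0) = Δ·Π!·Σ² = 4/63  (sign +1)
sum: t=0:+1/1440 = 1/1440
3j²(1 3 4; -1 3 -2) = Δ·Π!·Σ² = 1/252  (sign +1)
combine: 4πI² = 189·4/63·1/252 = 1/21
take √, sign +1: I = 0.06155813
No selection rule forces the value: the integral is nonzero (none).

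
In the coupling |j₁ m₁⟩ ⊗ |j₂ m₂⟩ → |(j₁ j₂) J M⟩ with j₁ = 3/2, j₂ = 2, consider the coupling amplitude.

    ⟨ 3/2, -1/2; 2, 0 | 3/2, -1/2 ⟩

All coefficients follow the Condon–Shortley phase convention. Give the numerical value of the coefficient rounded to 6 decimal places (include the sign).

√[4·2!1!2!/6! · 1!2!2!2!1!2!] = √(16/45)
  +(−1)^1/∏(1,1,1,1,0,1)! = -1  (running -1)
  +(−1)^2/∏(2,0,0,0,1,2)! = 1/4  (running -3/4)
⟨..|..⟩ = √(16/45)·(-3/4) = -0.447214

−√(1/5) ≈ -0.447214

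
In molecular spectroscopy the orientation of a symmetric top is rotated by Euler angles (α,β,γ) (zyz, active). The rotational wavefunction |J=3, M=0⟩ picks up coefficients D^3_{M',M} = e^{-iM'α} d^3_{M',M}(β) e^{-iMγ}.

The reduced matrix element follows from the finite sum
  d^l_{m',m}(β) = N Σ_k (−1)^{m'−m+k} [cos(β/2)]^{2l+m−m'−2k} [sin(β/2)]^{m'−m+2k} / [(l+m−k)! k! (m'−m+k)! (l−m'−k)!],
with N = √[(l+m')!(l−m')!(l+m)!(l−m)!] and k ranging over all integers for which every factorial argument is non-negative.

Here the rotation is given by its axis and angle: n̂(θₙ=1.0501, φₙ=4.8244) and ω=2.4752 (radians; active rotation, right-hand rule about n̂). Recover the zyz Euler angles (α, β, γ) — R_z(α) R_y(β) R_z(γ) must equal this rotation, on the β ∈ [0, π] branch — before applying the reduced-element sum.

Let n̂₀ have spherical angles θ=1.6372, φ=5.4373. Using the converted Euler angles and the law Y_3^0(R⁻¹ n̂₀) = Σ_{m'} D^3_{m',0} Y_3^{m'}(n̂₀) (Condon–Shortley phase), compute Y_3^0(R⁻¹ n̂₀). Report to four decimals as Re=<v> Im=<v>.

Re=-0.3092 Im=0.0000

Axis–angle → zyz. n̂ = (sinθₙcosφₙ, sinθₙsinφₙ, cosθₙ) = (+0.096963, -0.862037, +0.497484), ω = 2.4752.
R = I cosω + sinω [n̂]ₓ + (1−cosω) n̂n̂ᵀ gives
  R = [-0.769264, -0.456812, -0.446716; +0.158233, +0.541175, -0.825888; +0.619027, -0.706012, -0.344024]
β = atan2(√(R₁₃²+R₂₃²), R₃₃) = 1.921996; α = atan2(R₂₃, R₁₃) mod 2π = 4.216565; γ = atan2(R₃₂, −R₃₁) mod 2π = 3.992543
Need the full column D^3_{m',0} for m'=−3..3 at α=4.2166, β=1.9220, γ=3.9925.
cos(β/2)=0.572702, sin(β/2)=0.819763
d^3_{-3,0}: single k=3 term ⇒ +0.462772;  D = +0.461167+0.038516i
d^3_{-2,0}: k∈[2..3] ⇒ +0.395962 -0.811283 = -0.415322;  D = +0.227311-0.347595i
d^3_{-1,0}: k∈[1..3] ⇒ +0.174954 -1.075385 +0.734450 = -0.165981;  D = +0.078967+0.145993i
d^3_{0,0}: k∈[0..3] ⇒ +0.035284 -0.650631 +1.333075 -0.303481 = +0.414246;  D = +0.414246+0.000000i
d^3_{1,0}: k∈[0..2] ⇒ -0.174954 +1.075385 -0.734450 = +0.165981;  D = -0.078967+0.145993i
d^3_{2,0}: k∈[0..1] ⇒ +0.395962 -0.811283 = -0.415322;  D = +0.227311+0.347595i
d^3_{3,0}: single k=0 term ⇒ -0.462772;  D = -0.461167+0.038516i
Y_3^{m'}(θ=1.6372,φ=5.4373) and Σ D·Y over m':
  (+0.4612+0.0385i)·(-0.3412+0.2354i)  (+0.2273-0.3476i)·(+0.0081-0.0670i)  (+0.0790+0.1460i)·(-0.2091-0.2361i)  (+0.4142+0.0000i)·(+0.0737+0.0000i)  (-0.0790+0.1460i)·(+0.2091-0.2361i)  (+0.2273+0.3476i)·(+0.0081+0.0670i)  (-0.4612+0.0385i)·(+0.3412+0.2354i)
Y_3^0(R⁻¹ n̂) = -0.309226+0.000000i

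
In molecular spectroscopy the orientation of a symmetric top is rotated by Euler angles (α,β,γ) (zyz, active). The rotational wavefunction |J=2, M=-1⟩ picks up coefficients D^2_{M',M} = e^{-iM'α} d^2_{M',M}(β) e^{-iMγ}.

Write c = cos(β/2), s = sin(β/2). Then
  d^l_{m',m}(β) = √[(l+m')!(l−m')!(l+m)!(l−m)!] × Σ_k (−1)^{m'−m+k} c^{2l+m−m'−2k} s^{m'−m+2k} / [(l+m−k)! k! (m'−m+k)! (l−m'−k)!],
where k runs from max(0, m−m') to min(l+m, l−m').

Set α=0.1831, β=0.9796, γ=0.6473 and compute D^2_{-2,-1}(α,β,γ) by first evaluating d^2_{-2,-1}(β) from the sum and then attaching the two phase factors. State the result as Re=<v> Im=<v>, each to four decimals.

D^2_{-2,-1}(0.1831,0.9796,0.6473) = e^{-i·-2·0.1831}·d^2_{-2,-1}(0.9796)·e^{-i·-1·0.6473}. Compute d first:
With c≡cos(β/2)=0.882427 and s≡sin(β/2)=0.470449, N=[1·24·1·6]^{1/2}=12.000000
k∈{1} keeps every argument non-negative
  k=1: (−1)^0·12.0000/(6)·0.8824^3·0.4704^1 = +0.646516
d^2_{-2,-1}(0.9796) = +0.646516
Attach z-rotation phases: D = e^{-i(-2)(0.1831)}·(+0.646516)·e^{-i(-1)(0.6473)} = +0.341938+0.548690i

Re=0.3419 Im=0.5487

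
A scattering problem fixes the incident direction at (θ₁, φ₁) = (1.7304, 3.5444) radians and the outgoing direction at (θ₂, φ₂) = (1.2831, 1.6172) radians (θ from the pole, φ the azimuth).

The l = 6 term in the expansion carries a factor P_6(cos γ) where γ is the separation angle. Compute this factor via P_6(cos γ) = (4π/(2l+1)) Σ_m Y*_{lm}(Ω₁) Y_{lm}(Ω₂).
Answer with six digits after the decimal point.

0.261749

Expand P_6 via completeness: Σ_{m} conj(Y_{6,m}) at Ω₁ times Y_{6,m} at Ω₂ —
  term(m=-6) = 0.09033 - 0.14167j   from Y*(Ω₁)=-0.33495 + 0.29660j, Y(Ω₂)=-0.36108 + 0.10321j
  term(m=-5) = 0.09390 + 0.02013j   from Y*(Ω₁)=-0.10699 + 0.22537j, Y(Ω₂)=-0.08852 - 0.37464j
  term(m=-4) = 0.00122 + 0.00836j   from Y*(Ω₁)=0.00990 - 0.24460j, Y(Ω₂)=-0.03391 + 0.00637j
  term(m=-3) = -0.08194 + 0.04493j   from Y*(Ω₁)=-0.09614 - 0.25359j, Y(Ω₂)=-0.04781 - 0.34123j
  term(m=-2) = 0.00959 + 0.00829j   from Y*(Ω₁)=0.12455 + 0.12970j, Y(Ω₂)=0.07016 - 0.00653j
  term(m=-1) = 0.03016 - 0.08102j   from Y*(Ω₁)=0.25353 + 0.10803j, Y(Ω₂)=-0.01455 - 0.31336j
  term(m=+0) = -0.01576 + 0.00000j   from Y*(Ω₁)=-0.16179 + 0.00000j, Y(Ω₂)=0.09741 + 0.00000j
  term(m=+1) = 0.03016 + 0.08102j   from Y*(Ω₁)=-0.25353 + 0.10803j, Y(Ω₂)=0.01455 - 0.31336j
  term(m=+2) = 0.00959 - 0.00829j   from Y*(Ω₁)=0.12455 - 0.12970j, Y(Ω₂)=0.07016 + 0.00653j
  term(m=+3) = -0.08194 - 0.04493j   from Y*(Ω₁)=0.09614 - 0.25359j, Y(Ω₂)=0.04781 - 0.34123j
  term(m=+4) = 0.00122 - 0.00836j   from Y*(Ω₁)=0.00990 + 0.24460j, Y(Ω₂)=-0.03391 - 0.00637j
  term(m=+5) = 0.09390 - 0.02013j   from Y*(Ω₁)=0.10699 + 0.22537j, Y(Ω₂)=0.08852 - 0.37464j
  term(m=+6) = 0.09033 + 0.14167j   from Y*(Ω₁)=-0.33495 - 0.29660j, Y(Ω₂)=-0.36108 - 0.10321j
Accumulated sum 0.27078 - 0.00000j; after 4π/(2l+1) scaling, 0.26175 - 0.00000j ⇒ P_6 = 0.261749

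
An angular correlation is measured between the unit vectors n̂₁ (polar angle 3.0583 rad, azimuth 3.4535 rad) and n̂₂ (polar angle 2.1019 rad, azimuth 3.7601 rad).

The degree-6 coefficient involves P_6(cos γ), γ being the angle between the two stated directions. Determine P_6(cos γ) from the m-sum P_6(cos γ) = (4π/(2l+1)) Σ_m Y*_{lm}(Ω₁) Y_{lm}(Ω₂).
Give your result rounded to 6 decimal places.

0.230613

Expand P_6 via completeness: Σ_{m} conj(Y_{6,m}) at Ω₁ times Y_{6,m} at Ω₂ —
  [-6]  conj(Y_{6,-6})(Ω₁) = -0.00000 + 0.00000j ; Y_{6,-6}(Ω₂) = -0.16720 + 0.10704j ; Δ = -0.00000 - 0.00000j
  [-5]  conj(Y_{6,-5})(Ω₁) = 0.00000 + 0.00001j ; Y_{6,-5}(Ω₂) = -0.40348 - 0.01981j ; Δ = 0.00000 - 0.00000j
  [-4]  conj(Y_{6,-4})(Ω₁) = 0.00005 + 0.00016j ; Y_{6,-4}(Ω₂) = -0.28215 - 0.22242j ; Δ = 0.00002 - 0.00006j
  [-3]  conj(Y_{6,-3})(Ω₁) = 0.00176 + 0.00238j ; Y_{6,-3}(Ω₂) = 0.01059 + 0.03617j ; Δ = -0.00007 + 0.00009j
  [-2]  conj(Y_{6,-2})(Ω₁) = 0.02867 + 0.02063j ; Y_{6,-2}(Ω₂) = -0.11470 + 0.33079j ; Δ = -0.01011 + 0.00712j
  [-1]  conj(Y_{6,-1})(Ω₁) = 0.25202 + 0.08126j ; Y_{6,-1}(Ω₂) = -0.07684 + 0.05469j ; Δ = -0.02381 + 0.00754j
  [+0]  conj(Y_{6,0})(Ω₁) = 0.94433 + 0.00000j ; Y_{6,0}(Ω₂) = 0.32458 + 0.00000j ; Δ = 0.30651 + 0.00000j
  [+1]  conj(Y_{6,1})(Ω₁) = -0.25202 + 0.08126j ; Y_{6,1}(Ω₂) = 0.07684 + 0.05469j ; Δ = -0.02381 - 0.00754j
  [+2]  conj(Y_{6,2})(Ω₁) = 0.02867 - 0.02063j ; Y_{6,2}(Ω₂) = -0.11470 - 0.33079j ; Δ = -0.01011 - 0.00712j
  [+3]  conj(Y_{6,3})(Ω₁) = -0.00176 + 0.00238j ; Y_{6,3}(Ω₂) = -0.01059 + 0.03617j ; Δ = -0.00007 - 0.00009j
  [+4]  conj(Y_{6,4})(Ω₁) = 0.00005 - 0.00016j ; Y_{6,4}(Ω₂) = -0.28215 + 0.22242j ; Δ = 0.00002 + 0.00006j
  [+5]  conj(Y_{6,5})(Ω₁) = -0.00000 + 0.00001j ; Y_{6,5}(Ω₂) = 0.40348 - 0.01981j ; Δ = 0.00000 + 0.00000j
  [+6]  conj(Y_{6,6})(Ω₁) = -0.00000 - 0.00000j ; Y_{6,6}(Ω₂) = -0.16720 - 0.10704j ; Δ = -0.00000 + 0.00000j
Σ over m = 0.23857 - 0.00000j; ×(4π/13) → 0.23061 - 0.00000j. Real part: 0.230613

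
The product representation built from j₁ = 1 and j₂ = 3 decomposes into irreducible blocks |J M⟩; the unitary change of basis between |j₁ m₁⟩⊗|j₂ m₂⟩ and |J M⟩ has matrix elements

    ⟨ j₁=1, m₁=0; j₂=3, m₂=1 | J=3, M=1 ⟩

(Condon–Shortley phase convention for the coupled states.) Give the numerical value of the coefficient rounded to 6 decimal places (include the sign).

−√(1/12) = -0.288675

j₁+j₂−J=1  J+j₁−j₂=1  J−j₁+j₂=5  j₁+j₂+J+1=8
(j₁±m₁, j₂±m₂, J±M) = (1,1,4,2,4,2)
P² = 48
sum k=0..1:
  [0] +1/24 = 1/24
  [1] −1/12 = -1/12
S = -1/24
C² = P²·S² = 1/12 ; C = -0.288675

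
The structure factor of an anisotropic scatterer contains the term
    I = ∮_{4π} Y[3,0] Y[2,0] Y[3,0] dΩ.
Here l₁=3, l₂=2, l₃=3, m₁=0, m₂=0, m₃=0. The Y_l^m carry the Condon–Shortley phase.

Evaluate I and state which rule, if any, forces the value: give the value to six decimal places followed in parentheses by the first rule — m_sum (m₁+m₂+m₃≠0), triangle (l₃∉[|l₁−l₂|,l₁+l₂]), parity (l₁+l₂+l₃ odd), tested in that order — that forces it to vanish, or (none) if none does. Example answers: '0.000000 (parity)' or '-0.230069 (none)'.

m-sum 0 ✓  L=8 even ✓  1≤3≤5 ✓
Π(2lᵢ+1) = 7×5×7 = 245
triangle coeff Δ(3,2,3) = 1/3780
Σ_t [0,2]: t=0:+1/24 t=1:−1/4 t=2:+1/24 = -1/6
(3j)²=4/105 [(3 2 3; 0 0 0)], sign=+1
(m-triple is (0,0,0) — same symbol as above.)
⇒ 4πI² = 16/45
I = (+1)√(16/45/(4π)) = 0.16820883
No selection rule forces the value: the integral is nonzero (none).

0.168209 (none)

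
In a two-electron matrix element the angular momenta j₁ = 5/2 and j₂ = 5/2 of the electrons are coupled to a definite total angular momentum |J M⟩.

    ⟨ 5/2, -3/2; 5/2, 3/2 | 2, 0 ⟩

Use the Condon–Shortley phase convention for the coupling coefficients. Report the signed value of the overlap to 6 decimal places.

−√(1/84) ≈ -0.109109

√[5·3!2!2!/8! · 1!4!4!1!2!2!] = √(48/7)
  +(−1)^2/∏(2,1,2,2,0,0)! = 1/8  (running 1/8)
  +(−1)^3/∏(3,0,1,1,1,1)! = -1/6  (running -1/24)
⟨..|..⟩ = √(48/7)·(-1/24) = -0.109109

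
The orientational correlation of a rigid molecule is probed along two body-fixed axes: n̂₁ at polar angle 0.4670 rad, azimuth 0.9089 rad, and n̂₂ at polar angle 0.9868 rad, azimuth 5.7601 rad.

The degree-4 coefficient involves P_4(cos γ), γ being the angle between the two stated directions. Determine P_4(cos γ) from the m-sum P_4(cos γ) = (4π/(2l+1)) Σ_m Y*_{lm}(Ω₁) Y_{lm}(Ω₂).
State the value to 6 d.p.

-0.351976

Term-by-term m-sum for l=4 (normalisation 4π/9 = 1.396263):
  m=-4: (-0.016007-0.008620i) × (-0.106803+0.185869i) = +0.003312-0.002054i  (running Σ = +0.003312-0.002054i)
  m=-3: (-0.093335+0.041110i) × (+0.000617+0.400719i) = -0.016531-0.037376i  (running Σ = -0.013220-0.039430i)
  m=-2: (-0.075947+0.301195i) × (+0.131549+0.227310i) = -0.078455+0.022358i  (running Σ = -0.091675-0.017072i)
  m=-1: (+0.301711+0.387231i) × (-0.164383-0.094794i) = -0.012889-0.092255i  (running Σ = -0.104564-0.109327i)
  m=0: (+0.140732-0.000000i) × (-0.305238+0.000000i) = -0.042957+0.000000i  (running Σ = -0.147520-0.109327i)
  m=1: (-0.301711+0.387231i) × (+0.164383-0.094794i) = -0.012889+0.092255i  (running Σ = -0.160409-0.017072i)
  m=2: (-0.075947-0.301195i) × (+0.131549-0.227310i) = -0.078455-0.022358i  (running Σ = -0.238865-0.039430i)
  m=3: (+0.093335+0.041110i) × (-0.000617+0.400719i) = -0.016531+0.037376i  (running Σ = -0.255396-0.002054i)
  m=4: (-0.016007+0.008620i) × (-0.106803-0.185869i) = +0.003312+0.002054i  (running Σ = -0.252084+0.000000i)
Accumulated sum -0.252084+0.000000i; after 4π/(2l+1) scaling, -0.351976+0.000000i ⇒ P_4 = -0.351976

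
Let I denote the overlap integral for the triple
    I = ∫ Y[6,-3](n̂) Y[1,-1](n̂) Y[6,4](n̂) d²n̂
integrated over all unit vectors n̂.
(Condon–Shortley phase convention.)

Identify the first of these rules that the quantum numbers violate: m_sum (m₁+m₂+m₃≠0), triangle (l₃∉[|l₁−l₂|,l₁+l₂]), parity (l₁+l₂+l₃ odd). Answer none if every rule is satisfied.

parity

Σmᵢ = 0  ✓
l₃∈[|l₁−l₂|,l₁+l₂]=[5,7], have l₃=6  ✓
Σlᵢ = 13 ⇒ odd  ✗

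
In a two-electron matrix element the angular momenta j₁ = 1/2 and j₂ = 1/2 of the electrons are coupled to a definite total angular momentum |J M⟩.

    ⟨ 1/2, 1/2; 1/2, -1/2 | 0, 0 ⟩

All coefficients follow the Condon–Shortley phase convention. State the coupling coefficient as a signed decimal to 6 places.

triangle: 1!×0!×0!/2! = 1/2
(j±m)!: 1!×0!×0!×1!×0!×0! = 1
prefactor² = (2J+1)×Δ×N² = 1/2
  k=0: +1/(0!×1!×0!×0!×0!×0!) = 1
Σ = 1  ⇒  CG² = 1/2×1² = 1/2
CG = +√(1/2) = +0.707107

+0.707107  (= +√(1/2))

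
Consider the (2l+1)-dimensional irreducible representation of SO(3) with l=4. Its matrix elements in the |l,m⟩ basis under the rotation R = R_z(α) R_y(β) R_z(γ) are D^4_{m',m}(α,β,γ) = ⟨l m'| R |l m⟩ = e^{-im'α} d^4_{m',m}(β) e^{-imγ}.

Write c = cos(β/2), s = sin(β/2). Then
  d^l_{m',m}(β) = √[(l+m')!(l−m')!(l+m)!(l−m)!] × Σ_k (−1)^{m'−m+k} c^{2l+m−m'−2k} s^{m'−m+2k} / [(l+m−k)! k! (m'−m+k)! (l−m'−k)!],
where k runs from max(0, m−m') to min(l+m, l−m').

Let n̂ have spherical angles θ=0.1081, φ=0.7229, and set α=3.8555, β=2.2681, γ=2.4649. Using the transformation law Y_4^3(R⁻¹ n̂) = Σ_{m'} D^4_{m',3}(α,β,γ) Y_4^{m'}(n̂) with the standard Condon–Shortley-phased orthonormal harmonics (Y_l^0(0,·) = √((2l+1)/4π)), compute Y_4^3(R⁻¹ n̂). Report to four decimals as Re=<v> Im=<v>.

Re=-0.1342 Im=0.2685

Need the full column D^4_{m',3} for m'=−4..4 at α=3.8555, β=2.2681, γ=2.4649.
cos(β/2)=0.422993, sin(β/2)=0.906133
d^4_{-4,3}: single k=7 term ⇒ +0.600097;  D = -0.103488+0.591106i
d^4_{-3,3}: k∈[6..7] ⇒ +0.693292 -0.454501 = +0.238791;  D = -0.122892-0.204741i
d^4_{-2,3}: k∈[5..6] ⇒ +0.518974 -0.793854 = -0.274880;  D = -0.261244-0.085502i
d^4_{-1,3}: k∈[4..5] ⇒ +0.285510 -0.786119 = -0.500610;  D = +0.461557-0.193843i
d^4_{0,3}: k∈[3..4] ⇒ +0.119209 -0.547046 = -0.427838;  D = -0.189662+0.383501i
d^4_{1,3}: k∈[2..3] ⇒ +0.037330 -0.285510 = -0.248180;  D = -0.062512-0.240178i
d^4_{2,3}: k∈[1..2] ⇒ +0.008215 -0.113091 = -0.104877;  D = +0.086424+0.059414i
d^4_{3,3}: k∈[0..1] ⇒ +0.001025 -0.032922 = -0.031897;  D = -0.031698+0.003554i
d^4_{4,3}: single k=0 term ⇒ -0.006210;  D = +0.004211-0.004564i
Y_4^{m'}(θ=0.1081,φ=0.7229) and Σ D·Y over m':
  (-0.1035+0.5911i)·(-0.0001-0.0000i)  (-0.1229-0.2047i)·(-0.0009-0.0013i)  (-0.2612-0.0855i)·(+0.0029-0.0229i)  (+0.4616-0.1938i)·(+0.1491-0.1315i)  (-0.1897+0.3835i)·(+0.7975+0.0000i)  (-0.0625-0.2402i)·(-0.1491-0.1315i)  (+0.0864+0.0594i)·(+0.0029+0.0229i)  (-0.0317+0.0036i)·(+0.0009-0.0013i)  (+0.0042-0.0046i)·(-0.0001+0.0000i)
Y_4^3(R⁻¹ n̂) = -0.134193+0.268497i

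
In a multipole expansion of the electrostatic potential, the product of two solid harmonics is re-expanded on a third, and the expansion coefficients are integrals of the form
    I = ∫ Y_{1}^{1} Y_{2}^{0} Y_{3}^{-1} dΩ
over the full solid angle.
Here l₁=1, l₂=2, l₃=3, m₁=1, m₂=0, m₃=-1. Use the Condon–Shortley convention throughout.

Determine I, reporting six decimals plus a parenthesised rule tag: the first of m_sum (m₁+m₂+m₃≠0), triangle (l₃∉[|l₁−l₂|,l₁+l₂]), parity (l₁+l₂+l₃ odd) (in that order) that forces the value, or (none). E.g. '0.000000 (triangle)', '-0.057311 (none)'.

Checks pass: Σm=0; 6 even; l₃=3∈[1,3].
(2·1+1)(2·2+1)(2·3+1) = 105
Δ: 0! 2! 4! / 7! → 1/105
sum: t=0:+1/4 = 1/4
3j²(1 2 3; 0 0 0) = Δ·Π!·Σ² = 3/35  (sign -1)
sum: t=0:+1/8 = 1/8
3j²(1 2 3; 1 0 -1) = Δ·Π!·Σ² = 2/35  (sign +1)
combine: 4πI² = 105·3/35·2/35 = 18/35
take √, sign -1: I = -0.20230066
No selection rule forces the value: the integral is nonzero (none).

-0.202301 (none)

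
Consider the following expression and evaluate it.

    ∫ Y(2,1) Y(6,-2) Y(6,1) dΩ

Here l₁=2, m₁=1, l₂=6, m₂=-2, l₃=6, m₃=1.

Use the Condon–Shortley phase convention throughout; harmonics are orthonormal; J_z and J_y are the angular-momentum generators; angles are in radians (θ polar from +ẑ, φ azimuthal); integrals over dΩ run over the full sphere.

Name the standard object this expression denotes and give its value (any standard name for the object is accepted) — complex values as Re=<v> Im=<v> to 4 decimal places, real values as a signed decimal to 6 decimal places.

Gaunt coefficient, +0.088837

This is a Gaunt coefficient — the integral of a triple product of spherical harmonics over the sphere.
Checks pass: Σm=0; 14 even; l₃=6∈[4,8].
(2·2+1)(2·6+1)(2·6+1) = 845
Δ: 2! 2! 10! / 15! → 1/90090
sum: t=0:+1/69120 t=1:−1/14400 t=2:+1/69120 = -7/172800
3j²(2 6 6; 0 0 0) = Δ·Π!·Σ² = 14/715  (sign -1)
sum: t=0:+1/34560 t=1:−1/60480 = 1/80640
3j²(2 6 6; 1 -2 1) = Δ·Π!·Σ² = 6/1001  (sign -1)
combine: 4πI² = 845·14/715·6/1001 = 12/121
take √, sign +1: I = 0.08883682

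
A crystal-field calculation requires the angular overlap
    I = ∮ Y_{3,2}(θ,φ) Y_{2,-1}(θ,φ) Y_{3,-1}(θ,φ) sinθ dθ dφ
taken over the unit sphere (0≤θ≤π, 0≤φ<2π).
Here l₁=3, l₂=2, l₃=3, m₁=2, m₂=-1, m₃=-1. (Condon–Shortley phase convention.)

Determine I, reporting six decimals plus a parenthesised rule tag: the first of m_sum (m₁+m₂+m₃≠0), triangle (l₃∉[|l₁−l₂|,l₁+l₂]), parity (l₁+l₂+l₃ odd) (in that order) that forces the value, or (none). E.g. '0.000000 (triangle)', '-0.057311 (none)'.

0.162868 (none)

m-sum 0 ✓  L=8 even ✓  1≤3≤5 ✓
Π(2lᵢ+1) = 7×5×7 = 245
triangle coeff Δ(3,2,3) = 1/3780
Σ_t [0,2]: t=0:+1/24 t=1:−1/4 t=2:+1/24 = -1/6
(3j)²=4/105 [(3 2 3; 0 0 0)], sign=+1
Σ_t [0,1]: t=0:+1/12 t=1:−1/48 = 1/16
(3j)²=1/28 [(3 2 3; 2 -1 -1)], sign=+1
⇒ 4πI² = 1/3
I = (+1)√(1/3/(4π)) = 0.16286750
No selection rule forces the value: the integral is nonzero (none).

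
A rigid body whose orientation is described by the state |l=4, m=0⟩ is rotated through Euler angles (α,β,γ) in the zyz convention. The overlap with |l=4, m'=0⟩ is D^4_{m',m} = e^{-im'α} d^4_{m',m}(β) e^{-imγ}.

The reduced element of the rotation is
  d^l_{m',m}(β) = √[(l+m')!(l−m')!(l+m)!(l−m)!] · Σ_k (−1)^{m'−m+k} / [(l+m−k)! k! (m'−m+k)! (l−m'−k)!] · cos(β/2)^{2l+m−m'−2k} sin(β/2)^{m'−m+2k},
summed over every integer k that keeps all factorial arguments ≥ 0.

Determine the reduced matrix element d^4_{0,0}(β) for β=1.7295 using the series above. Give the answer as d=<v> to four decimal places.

d=0.2841

d^4_{0,0}(β=1.7295) via the finite sum:
c=cos(1.729500/2)=0.648830, s=sin(1.729500/2)=0.760933; N=√[24·24·24·24]=576.000000
Admissible k: 0..4 (factorial args all ≥0)
  k=0: (−1)^0·576.0000/(576)·0.6488^8·0.7609^0 = +0.031409
  k=1: (−1)^1·576.0000/(36)·0.6488^6·0.7609^2 = -0.691194
  k=2: (−1)^2·576.0000/(16)·0.6488^4·0.7609^4 = +2.139011
  k=3: (−1)^3·576.0000/(36)·0.6488^2·0.7609^6 = -1.307558
  k=4: (−1)^4·576.0000/(576)·0.6488^0·0.7609^8 = +0.112401
d^4_{0,0}(1.7295) = +0.031409 -0.691194 +2.139011 -1.307558 +0.112401 = +0.284069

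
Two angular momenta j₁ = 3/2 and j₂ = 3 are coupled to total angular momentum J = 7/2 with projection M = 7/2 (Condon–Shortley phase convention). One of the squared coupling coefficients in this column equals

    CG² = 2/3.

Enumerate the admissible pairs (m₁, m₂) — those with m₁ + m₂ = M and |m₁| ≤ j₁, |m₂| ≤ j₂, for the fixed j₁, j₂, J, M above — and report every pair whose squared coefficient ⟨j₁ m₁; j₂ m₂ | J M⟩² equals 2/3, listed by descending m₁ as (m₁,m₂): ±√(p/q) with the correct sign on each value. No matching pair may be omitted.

(1/2,3): −√(2/3)

Admissible pairs with m₁+m₂ = M = 7/2: (1/2,3), (3/2,2)
  (m₁,m₂)=(3/2,2): CG² = 1/3, CG = +√(1/3)
  (m₁,m₂)=(1/2,3): CG² = 2/3, CG = −√(2/3)   ← matches the target
Pairs with CG² = 2/3: (1/2,3): −√(2/3)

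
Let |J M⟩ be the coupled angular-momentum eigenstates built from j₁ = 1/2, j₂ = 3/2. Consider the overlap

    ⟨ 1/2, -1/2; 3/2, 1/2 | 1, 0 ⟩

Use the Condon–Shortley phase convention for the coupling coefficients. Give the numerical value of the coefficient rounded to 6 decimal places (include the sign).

triangle: 1!·0!·2!/4! = 2/24
(j±m)!: 0!·1!·2!·1!·1!·1! = 2
prefactor² = (2J+1)·Δ·N² = 1/2
  k=1: −1/(1!·0!·0!·1!·0!·1!) = -1
Σ = -1  ⇒  CG² = 1/2·(-1)² = 1/2
CG = −√(1/2) = -0.707107

-0.707107  (= −√(1/2))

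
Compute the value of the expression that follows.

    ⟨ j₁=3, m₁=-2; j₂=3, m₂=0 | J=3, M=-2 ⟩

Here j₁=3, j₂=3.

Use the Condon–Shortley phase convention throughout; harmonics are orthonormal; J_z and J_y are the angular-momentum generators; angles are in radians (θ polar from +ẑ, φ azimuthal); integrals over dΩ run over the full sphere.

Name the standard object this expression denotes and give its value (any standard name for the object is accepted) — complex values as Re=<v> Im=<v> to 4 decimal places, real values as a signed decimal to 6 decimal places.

Clebsch–Gordan coefficient, +√(1/6) ≈ +0.408248

This is a Clebsch–Gordan (vector-coupling) coefficient.
√[7·3!3!3!/10! · 1!5!3!3!1!5!] = √(216)
  +(−1)^2/∏(2,1,3,1,0,2)! = 1/24  (running 1/24)
  +(−1)^3/∏(3,0,2,0,1,3)! = -1/72  (running 1/36)
⟨..|..⟩ = √(216)·(1/36) = +0.408248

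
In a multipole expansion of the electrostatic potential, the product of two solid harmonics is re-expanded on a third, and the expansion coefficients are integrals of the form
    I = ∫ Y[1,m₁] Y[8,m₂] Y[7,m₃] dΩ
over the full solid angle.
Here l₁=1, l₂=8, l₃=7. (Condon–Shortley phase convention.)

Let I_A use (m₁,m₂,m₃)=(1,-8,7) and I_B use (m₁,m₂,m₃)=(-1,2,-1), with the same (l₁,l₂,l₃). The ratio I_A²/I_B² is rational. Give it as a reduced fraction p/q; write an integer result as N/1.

8/3

Shared (l₁,l₂,l₃)=(1,8,7): N and (l;000)² cancel in I_A²/I_B².
A: Δ = 2!·0!·14!/17! = 1/2040; Racah Σ t=0..0: t=0:+1/174356582400 = 1/174356582400; ⇒ 3j(1 8 7; 1 -8 7)² = 1/17, sgn +1
B: Δ = 2!·0!·14!/17! = 1/2040; Racah Σ t=2..2: t=2:+1/58060800 = 1/58060800; ⇒ 3j(1 8 7; -1 2 -1)² = 3/136, sgn +1
I_A²/I_B² = (1/17)/(3/136) = 8/3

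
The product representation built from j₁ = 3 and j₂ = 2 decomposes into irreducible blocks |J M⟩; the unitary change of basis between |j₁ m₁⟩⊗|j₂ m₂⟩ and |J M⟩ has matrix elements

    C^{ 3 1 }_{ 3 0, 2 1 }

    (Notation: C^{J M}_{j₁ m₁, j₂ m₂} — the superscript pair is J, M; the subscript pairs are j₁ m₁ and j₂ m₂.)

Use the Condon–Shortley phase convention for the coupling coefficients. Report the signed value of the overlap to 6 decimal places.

triangle: 2!·4!·2!/9! = 96/362880
(j±m)!: 3!·3!·3!·1!·4!·2! = 10368
prefactor² = (2J+1)·Δ·N² = 96/5
  k=1: −1/(1!·1!·2!·2!·2!·0!) = -1/8
  k=2: +1/(2!·0!·1!·1!·3!·1!) = 1/12
Σ = -1/24  ⇒  CG² = 96/5·(-1/24)² = 1/30
CG = −√(1/30) = -0.182574

-0.182574  (= −√(1/30))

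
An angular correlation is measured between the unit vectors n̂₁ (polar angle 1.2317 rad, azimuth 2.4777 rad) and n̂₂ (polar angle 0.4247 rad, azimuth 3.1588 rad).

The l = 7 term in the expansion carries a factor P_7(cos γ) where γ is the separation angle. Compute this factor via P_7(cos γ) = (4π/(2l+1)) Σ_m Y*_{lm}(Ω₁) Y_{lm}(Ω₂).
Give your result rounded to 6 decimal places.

0.321077

Expand P_7 via completeness: Σ_{m} conj(Y_{7,m}) at Ω₁ times Y_{7,m} at Ω₂ —
  [-7]  conj(Y_{7,-7})(Ω₁) = +0.021593-0.331012i ; Y_{7,-7}(Ω₂) = -0.001001+0.000121i ; Δ = +0.000018+0.000334i
  [-6]  conj(Y_{7,-6})(Ω₁) = -0.291630+0.326508i ; Y_{7,-6}(Ω₂) = +0.008299-0.000860i ; Δ = -0.002139+0.002960i
  [-5]  conj(Y_{7,-5})(Ω₁) = +0.118095-0.021230i ; Y_{7,-5}(Ω₂) = -0.042522+0.003668i ; Δ = -0.004944+0.001336i
  [-4]  conj(Y_{7,-4})(Ω₁) = +0.266593+0.140838i ; Y_{7,-4}(Ω₂) = +0.149852-0.010331i ; Δ = +0.041404+0.018351i
  [-3]  conj(Y_{7,-3})(Ω₁) = -0.096746-0.216129i ; Y_{7,-3}(Ω₂) = -0.361505+0.018678i ; Δ = +0.039011+0.076325i
  [-2]  conj(Y_{7,-2})(Ω₁) = +0.051005-0.205741i ; Y_{7,-2}(Ω₂) = +0.537991-0.018522i ; Δ = +0.023630-0.111631i
  [-1]  conj(Y_{7,-1})(Ω₁) = -0.211512+0.165479i ; Y_{7,-1}(Ω₂) = -0.299586+0.005156i ; Δ = +0.062513-0.050666i
  [+0]  conj(Y_{7,0})(Ω₁) = -0.182833-0.000000i ; Y_{7,0}(Ω₂) = -0.351529+0.000000i ; Δ = +0.064271+0.000000i
  [+1]  conj(Y_{7,1})(Ω₁) = +0.211512+0.165479i ; Y_{7,1}(Ω₂) = +0.299586+0.005156i ; Δ = +0.062513+0.050666i
  [+2]  conj(Y_{7,2})(Ω₁) = +0.051005+0.205741i ; Y_{7,2}(Ω₂) = +0.537991+0.018522i ; Δ = +0.023630+0.111631i
  [+3]  conj(Y_{7,3})(Ω₁) = +0.096746-0.216129i ; Y_{7,3}(Ω₂) = +0.361505+0.018678i ; Δ = +0.039011-0.076325i
  [+4]  conj(Y_{7,4})(Ω₁) = +0.266593-0.140838i ; Y_{7,4}(Ω₂) = +0.149852+0.010331i ; Δ = +0.041404-0.018351i
  [+5]  conj(Y_{7,5})(Ω₁) = -0.118095-0.021230i ; Y_{7,5}(Ω₂) = +0.042522+0.003668i ; Δ = -0.004944-0.001336i
  [+6]  conj(Y_{7,6})(Ω₁) = -0.291630-0.326508i ; Y_{7,6}(Ω₂) = +0.008299+0.000860i ; Δ = -0.002139-0.002960i
  [+7]  conj(Y_{7,7})(Ω₁) = -0.021593-0.331012i ; Y_{7,7}(Ω₂) = +0.001001+0.000121i ; Δ = +0.000018-0.000334i
Σ over m = +0.383257-0.000000i; ×(4π/15) → +0.321077-0.000000i. Real part: 0.321077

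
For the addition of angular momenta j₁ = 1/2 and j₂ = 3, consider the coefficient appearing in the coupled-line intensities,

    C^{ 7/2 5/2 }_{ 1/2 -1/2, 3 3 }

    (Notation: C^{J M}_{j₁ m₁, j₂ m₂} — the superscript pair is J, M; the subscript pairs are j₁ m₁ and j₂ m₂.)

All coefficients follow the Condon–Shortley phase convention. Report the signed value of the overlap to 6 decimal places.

triangle: 0!*1!*6!/8! = 720/40320
(j±m)!: 0!*1!*6!*0!*6!*1! = 518400
prefactor² = (2J+1)*Δ*N² = 518400/7
  k=0: +1/(0!*0!*1!*6!*0!*0!) = 1/720
Σ = 1/720  ⇒  CG² = 518400/7*(1/720)² = 1/7
CG = +√(1/7) = +0.377964

+√(1/7) = +0.377964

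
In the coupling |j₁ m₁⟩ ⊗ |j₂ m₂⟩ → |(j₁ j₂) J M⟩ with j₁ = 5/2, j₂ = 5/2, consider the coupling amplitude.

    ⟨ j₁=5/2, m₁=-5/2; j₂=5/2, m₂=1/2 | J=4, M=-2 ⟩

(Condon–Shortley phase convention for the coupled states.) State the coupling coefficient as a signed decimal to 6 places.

-0.566947  (= −√(9/28))

triangle: 1!×4!×4!/10! = 576/3628800
(j±m)!: 0!×5!×3!×2!×2!×6! = 2073600
prefactor² = (2J+1)×Δ×N² = 20736/7
  k=1: −1/(1!×0!×4!×2!×0!×2!) = -1/96
Σ = -1/96  ⇒  CG² = 20736/7×(-1/96)² = 9/28
CG = −√(9/28) = -0.566947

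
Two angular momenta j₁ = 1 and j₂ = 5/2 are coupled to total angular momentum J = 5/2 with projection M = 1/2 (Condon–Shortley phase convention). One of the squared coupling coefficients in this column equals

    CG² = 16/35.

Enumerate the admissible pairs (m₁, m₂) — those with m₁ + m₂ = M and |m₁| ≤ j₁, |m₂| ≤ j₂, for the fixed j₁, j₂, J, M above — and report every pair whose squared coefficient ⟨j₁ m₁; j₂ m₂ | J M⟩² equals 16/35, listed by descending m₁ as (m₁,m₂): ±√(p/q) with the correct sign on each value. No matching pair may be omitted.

(-1,3/2): −√(16/35)

Admissible pairs with m₁+m₂ = M = 1/2: (-1,3/2), (0,1/2), (1,-1/2)
  (m₁,m₂)=(1,-1/2): CG² = 18/35, CG = +√(18/35)
  (m₁,m₂)=(0,1/2): CG² = 1/35, CG = −√(1/35)
  (m₁,m₂)=(-1,3/2): CG² = 16/35, CG = −√(16/35)   ← matches the target
Pairs with CG² = 16/35: (-1,3/2): −√(16/35)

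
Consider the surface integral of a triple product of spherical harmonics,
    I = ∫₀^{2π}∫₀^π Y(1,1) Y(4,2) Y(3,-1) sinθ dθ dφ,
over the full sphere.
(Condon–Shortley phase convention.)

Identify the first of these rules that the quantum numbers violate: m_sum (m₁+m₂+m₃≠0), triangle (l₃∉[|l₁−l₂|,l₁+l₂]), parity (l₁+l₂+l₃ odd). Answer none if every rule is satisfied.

Σmᵢ = 2  ✗
l₃∈[|l₁−l₂|,l₁+l₂]=[3,5], have l₃=3
Σlᵢ = 8 ⇒ even

m_sum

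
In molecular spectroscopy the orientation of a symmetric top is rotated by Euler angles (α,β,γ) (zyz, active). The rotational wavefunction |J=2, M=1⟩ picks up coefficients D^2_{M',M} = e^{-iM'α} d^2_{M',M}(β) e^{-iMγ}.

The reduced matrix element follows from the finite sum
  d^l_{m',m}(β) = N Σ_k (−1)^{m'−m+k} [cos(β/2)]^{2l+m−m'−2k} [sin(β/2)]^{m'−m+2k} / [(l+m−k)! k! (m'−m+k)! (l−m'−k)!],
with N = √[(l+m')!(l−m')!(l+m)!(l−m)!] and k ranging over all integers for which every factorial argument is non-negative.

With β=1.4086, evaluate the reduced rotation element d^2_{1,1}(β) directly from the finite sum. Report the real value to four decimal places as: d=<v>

d=-0.3932

d^2_{1,1}(β=1.4086) via the finite sum:
Half-angle: c=0.762065, s=0.647501. N=√(6·1·6·1)=6.000000
The bounds max(0,m−m')=0 and min(l+m,l−m')=1 give 2 terms
  k=0: (−1)^0·6.0000/(6)·0.7621^4·0.6475^0 = +0.337262
  k=1: (−1)^1·6.0000/(2)·0.7621^2·0.6475^2 = -0.730442
d^2_{1,1}(1.4086) = +0.337262 -0.730442 = -0.393179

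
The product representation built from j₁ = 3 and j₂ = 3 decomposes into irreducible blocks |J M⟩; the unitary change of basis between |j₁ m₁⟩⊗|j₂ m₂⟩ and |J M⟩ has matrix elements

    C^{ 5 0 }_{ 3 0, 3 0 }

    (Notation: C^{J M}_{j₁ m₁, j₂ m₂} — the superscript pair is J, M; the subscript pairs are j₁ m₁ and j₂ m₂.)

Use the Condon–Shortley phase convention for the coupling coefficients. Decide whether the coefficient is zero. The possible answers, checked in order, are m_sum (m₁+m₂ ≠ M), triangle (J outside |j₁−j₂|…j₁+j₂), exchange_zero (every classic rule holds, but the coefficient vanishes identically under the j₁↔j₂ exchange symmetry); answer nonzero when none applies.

m-sum: m₁+m₂ = 0+0 = 0, M = 0  ✓
triangle: |j₁−j₂| = 0 ≤ J = 5 ≤ j₁+j₂ = 6  ✓
exchange: j₁=j₂ and m₁=m₂, and (−1)^(j₁+j₂−J) = (−1)^1 = −1 forces ⟨j₁m₁;j₂m₂|JM⟩ = −⟨j₂m₂;j₁m₁|JM⟩ = −⟨j₁m₁;j₂m₂|JM⟩ ⇒ the coefficient vanishes identically
Racah sum check: Σ_k collapses to 0 ⇒ CG = 0

exchange_zero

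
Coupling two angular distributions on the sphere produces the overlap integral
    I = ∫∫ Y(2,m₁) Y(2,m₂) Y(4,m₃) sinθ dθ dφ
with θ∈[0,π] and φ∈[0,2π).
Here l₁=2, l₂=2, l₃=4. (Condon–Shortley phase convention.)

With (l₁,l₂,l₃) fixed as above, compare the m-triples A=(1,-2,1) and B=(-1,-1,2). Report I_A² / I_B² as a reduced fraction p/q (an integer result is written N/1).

1/8

Shared (l₁,l₂,l₃)=(2,2,4): N and (l;000)² cancel in I_A²/I_B².
A: Δ = 0!·4!·4!/9! = 1/630; Racah Σ t=0..0: t=0:+1/144 = 1/144; ⇒ 3j(2 2 4; 1 -2 1)² = 1/126, sgn -1
B: Δ = 0!·4!·4!/9! = 1/630; Racah Σ t=0..0: t=0:+1/36 = 1/36; ⇒ 3j(2 2 4; -1 -1 2)² = 4/63, sgn +1
I_A²/I_B² = (1/126)/(4/63) = 1/8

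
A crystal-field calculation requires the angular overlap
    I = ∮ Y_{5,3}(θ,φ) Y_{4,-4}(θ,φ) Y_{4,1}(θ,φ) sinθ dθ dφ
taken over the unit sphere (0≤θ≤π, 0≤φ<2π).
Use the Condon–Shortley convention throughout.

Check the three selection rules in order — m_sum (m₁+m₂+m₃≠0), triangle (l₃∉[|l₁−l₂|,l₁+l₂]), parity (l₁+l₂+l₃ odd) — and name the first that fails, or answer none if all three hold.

azimuthal sum: 3 − 4 + 1 = 0  ✓
1 ≤ 4 ≤ 9 (triangle on l)  ✓
L = 5 + 4 + 4 = 13 (odd)  ✗

parity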